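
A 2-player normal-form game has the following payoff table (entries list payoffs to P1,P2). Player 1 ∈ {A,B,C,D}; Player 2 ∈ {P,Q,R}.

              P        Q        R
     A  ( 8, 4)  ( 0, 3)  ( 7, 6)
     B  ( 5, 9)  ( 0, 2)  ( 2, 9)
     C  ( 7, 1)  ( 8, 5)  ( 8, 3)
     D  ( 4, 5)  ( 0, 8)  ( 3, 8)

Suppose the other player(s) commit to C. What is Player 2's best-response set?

P2 best: {Q}

u_2(P vs C) = 1
u_2(Q vs C) = 5
u_2(R vs C) = 3
max payoff 5 at {Q}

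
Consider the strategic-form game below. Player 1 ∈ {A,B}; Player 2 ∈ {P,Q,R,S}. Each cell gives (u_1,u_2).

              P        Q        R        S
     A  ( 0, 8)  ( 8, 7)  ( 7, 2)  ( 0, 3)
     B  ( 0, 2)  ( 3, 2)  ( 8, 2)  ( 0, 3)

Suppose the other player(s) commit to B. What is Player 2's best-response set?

u_2(P vs B) = 2
u_2(Q vs B) = 2
u_2(R vs B) = 2
u_2(S vs B) = 3
max payoff 3 at {S}

argmax u_2 = {S}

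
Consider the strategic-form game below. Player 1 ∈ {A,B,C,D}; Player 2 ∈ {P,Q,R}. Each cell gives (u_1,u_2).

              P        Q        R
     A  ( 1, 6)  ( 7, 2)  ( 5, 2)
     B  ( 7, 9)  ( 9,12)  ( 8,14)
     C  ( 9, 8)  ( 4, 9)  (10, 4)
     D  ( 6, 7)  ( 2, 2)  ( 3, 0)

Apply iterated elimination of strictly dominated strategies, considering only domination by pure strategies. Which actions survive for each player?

Remaining: P1:{B,C} P2:{Q,R}

P1 drop A (B beats it: P:7>1 Q:9>7 R:8>5)
P1 drop D (B beats it: P:7>6 Q:9>2 R:8>3)
P2 drop P (Q beats it: B:12>9 C:9>8)
P1→{B,C} P2→{Q,R}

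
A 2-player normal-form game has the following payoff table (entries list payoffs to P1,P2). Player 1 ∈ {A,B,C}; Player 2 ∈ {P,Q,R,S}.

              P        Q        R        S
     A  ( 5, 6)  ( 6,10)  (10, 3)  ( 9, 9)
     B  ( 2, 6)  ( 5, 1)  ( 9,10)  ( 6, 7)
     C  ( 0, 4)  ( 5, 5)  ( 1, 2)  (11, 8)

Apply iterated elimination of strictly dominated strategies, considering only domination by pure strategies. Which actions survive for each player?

P1 drop B (A beats it: P:5>2 Q:6>5 R:10>9 S:9>6)
P2 drop P (Q beats it: A:10>6 C:5>4)
P2 drop R (Q beats it: A:10>3 C:5>2)
P1→{A,C} P2→{Q,S}

Remaining: P1:{A,C} P2:{Q,S}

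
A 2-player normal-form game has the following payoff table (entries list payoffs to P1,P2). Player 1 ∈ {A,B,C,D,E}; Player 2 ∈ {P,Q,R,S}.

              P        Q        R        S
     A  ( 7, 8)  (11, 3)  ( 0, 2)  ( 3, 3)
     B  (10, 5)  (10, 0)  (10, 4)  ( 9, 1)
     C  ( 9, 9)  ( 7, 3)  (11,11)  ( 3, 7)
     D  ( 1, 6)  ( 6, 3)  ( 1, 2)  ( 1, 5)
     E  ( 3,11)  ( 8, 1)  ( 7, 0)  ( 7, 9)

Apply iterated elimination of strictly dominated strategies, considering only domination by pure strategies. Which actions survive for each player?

P1 drop D (B beats it: P:10>1 Q:10>6 R:10>1 S:9>1)
P1 drop E (B beats it: P:10>3 Q:10>8 R:10>7 S:9>7)
P2 drop Q (P beats it: A:8>3 B:5>0 C:9>3)
P1 drop A (B beats it: P:10>7 R:10>0 S:9>3)
P2 drop S (P beats it: B:5>1 C:9>7)
P1→{B,C} P2→{P,R}

Remaining: P1:{B,C} P2:{P,R}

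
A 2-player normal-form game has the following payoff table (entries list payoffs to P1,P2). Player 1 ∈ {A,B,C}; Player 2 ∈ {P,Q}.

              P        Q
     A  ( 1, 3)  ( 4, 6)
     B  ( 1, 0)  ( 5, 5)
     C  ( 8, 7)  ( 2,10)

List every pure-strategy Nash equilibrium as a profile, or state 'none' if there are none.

(A,P): not NE [P1→C gives 8>1; P2→Q gives 6>3]
(A,Q): not NE [P1→B gives 5>4]
(B,P): not NE [P1→C gives 8>1; P2→Q gives 5>0]
(B,Q): NE
(C,P): not NE [P2→Q gives 10>7]
(C,Q): not NE [P1→B gives 5>2]

NE set: (B,Q)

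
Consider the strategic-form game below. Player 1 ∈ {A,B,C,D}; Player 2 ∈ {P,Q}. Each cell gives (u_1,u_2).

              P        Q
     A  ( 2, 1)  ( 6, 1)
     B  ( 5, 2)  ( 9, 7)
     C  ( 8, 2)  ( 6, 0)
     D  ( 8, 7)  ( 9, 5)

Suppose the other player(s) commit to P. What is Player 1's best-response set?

u_1(A vs P) = 2
u_1(B vs P) = 5
u_1(C vs P) = 8
u_1(D vs P) = 8
max payoff 8 at {C,D}

P1 best: {C,D}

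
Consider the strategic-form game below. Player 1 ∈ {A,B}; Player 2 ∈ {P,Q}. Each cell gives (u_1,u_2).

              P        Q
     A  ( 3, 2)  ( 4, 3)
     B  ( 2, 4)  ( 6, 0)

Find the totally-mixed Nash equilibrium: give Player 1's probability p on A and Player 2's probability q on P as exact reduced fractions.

p=4/5, q=2/3

P1 indiff ⇒ q·3+(1-q)·4 = q·2+(1-q)·6 ⇒ q(1) = (1-q)(2) ⇒ q = 2/3
P2 indiff ⇒ p·2+(1-p)·4 = p·3+(1-p)·0 ⇒ p(-1) = (1-p)(-4) ⇒ p = 4/5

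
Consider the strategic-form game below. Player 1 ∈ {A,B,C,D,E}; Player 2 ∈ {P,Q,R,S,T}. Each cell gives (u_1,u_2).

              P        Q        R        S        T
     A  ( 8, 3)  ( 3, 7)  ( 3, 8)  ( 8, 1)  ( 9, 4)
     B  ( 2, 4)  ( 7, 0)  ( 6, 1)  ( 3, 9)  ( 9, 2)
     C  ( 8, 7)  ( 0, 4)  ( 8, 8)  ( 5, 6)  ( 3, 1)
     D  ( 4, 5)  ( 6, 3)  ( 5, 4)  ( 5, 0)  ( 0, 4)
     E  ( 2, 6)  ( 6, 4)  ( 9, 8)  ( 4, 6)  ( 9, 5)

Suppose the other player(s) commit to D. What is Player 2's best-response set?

u_2(P vs D) = 5
u_2(Q vs D) = 3
u_2(R vs D) = 4
u_2(S vs D) = 0
u_2(T vs D) = 4
max payoff 5 at {P}

P2 best: {P}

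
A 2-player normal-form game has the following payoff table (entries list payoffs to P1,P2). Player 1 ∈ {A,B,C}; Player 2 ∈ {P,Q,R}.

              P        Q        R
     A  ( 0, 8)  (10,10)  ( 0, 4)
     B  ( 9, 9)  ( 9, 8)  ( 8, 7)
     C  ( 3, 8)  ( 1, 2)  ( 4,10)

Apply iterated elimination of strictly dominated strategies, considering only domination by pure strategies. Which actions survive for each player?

Remaining: P1:{A,B} P2:{P,Q}

P1 drop C (B beats it: P:9>3 Q:9>1 R:8>4)
P2 drop R (P beats it: A:8>4 B:9>7)
P1→{A,B} P2→{P,Q}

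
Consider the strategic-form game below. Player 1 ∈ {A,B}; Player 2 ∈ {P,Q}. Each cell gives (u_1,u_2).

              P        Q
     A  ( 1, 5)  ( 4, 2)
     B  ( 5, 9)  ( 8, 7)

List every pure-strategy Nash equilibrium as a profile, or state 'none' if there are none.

NE set: (B,P)

(A,P): not NE [P1→B gives 5>1]
(A,Q): not NE [P1→B gives 8>4; P2→P gives 5>2]
(B,P): NE
(B,Q): not NE [P2→P gives 9>7]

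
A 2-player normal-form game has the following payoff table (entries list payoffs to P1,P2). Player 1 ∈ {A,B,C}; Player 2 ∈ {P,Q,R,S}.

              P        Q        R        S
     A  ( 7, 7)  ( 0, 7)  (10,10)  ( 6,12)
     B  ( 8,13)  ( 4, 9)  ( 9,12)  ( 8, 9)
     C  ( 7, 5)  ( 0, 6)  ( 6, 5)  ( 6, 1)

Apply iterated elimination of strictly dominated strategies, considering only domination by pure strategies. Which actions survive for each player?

P1 drop C (B beats it: P:8>7 Q:4>0 R:9>6 S:8>6)
P2 drop Q (R beats it: A:10>7 B:12>9)
P1→{A,B} P2→{P,R,S}

Remaining: P1:{A,B} P2:{P,R,S}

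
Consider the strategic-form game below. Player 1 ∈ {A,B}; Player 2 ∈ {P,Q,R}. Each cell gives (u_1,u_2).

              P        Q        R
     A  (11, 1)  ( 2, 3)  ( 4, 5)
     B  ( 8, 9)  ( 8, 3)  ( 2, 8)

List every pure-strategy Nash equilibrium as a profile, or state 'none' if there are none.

Nash profiles: (A,R)

(A,P): not NE [P2→R gives 5>1]
(A,Q): not NE [P1→B gives 8>2; P2→R gives 5>3]
(A,R): NE
(B,P): not NE [P1→A gives 11>8]
(B,Q): not NE [P2→P gives 9>3]
(B,R): not NE [P1→A gives 4>2; P2→P gives 9>8]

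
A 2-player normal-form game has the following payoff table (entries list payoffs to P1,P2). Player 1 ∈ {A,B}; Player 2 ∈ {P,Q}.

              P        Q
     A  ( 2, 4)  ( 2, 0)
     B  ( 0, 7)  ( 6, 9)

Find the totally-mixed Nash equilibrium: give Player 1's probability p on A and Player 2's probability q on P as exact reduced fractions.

P1 indiff ⇒ q·2+(1-q)·2 = q·0+(1-q)·6 ⇒ q(2) = (1-q)(4) ⇒ q = 2/3
P2 indiff ⇒ p·4+(1-p)·7 = p·0+(1-p)·9 ⇒ p(4) = (1-p)(2) ⇒ p = 1/3

p=1/3, q=2/3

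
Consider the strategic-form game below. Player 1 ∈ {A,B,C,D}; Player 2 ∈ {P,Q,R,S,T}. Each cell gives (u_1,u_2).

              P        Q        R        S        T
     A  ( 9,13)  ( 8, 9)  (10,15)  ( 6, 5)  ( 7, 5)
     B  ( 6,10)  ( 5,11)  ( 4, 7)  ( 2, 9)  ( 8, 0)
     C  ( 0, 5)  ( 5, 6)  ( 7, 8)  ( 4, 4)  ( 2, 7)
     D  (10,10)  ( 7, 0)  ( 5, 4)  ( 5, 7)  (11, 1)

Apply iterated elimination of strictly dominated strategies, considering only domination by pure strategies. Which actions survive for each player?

P1 drop B (D beats it: P:10>6 Q:7>5 R:5>4 S:5>2 T:11>8)
P1 drop C (A beats it: P:9>0 Q:8>5 R:10>7 S:6>4 T:7>2)
P2 drop Q (P beats it: A:13>9 D:10>0)
P2 drop S (P beats it: A:13>5 D:10>7)
P2 drop T (P beats it: A:13>5 D:10>1)
P1→{A,D} P2→{P,R}

IESDS → P1:{A,D} P2:{P,R}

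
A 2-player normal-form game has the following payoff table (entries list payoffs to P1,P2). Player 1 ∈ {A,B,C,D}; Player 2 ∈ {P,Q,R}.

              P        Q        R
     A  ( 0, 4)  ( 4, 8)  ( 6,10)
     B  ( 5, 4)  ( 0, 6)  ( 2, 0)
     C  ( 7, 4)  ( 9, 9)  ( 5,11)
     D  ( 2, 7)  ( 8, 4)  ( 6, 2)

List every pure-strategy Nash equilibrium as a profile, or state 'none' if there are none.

NE set: (A,R)

(A,P): not NE [P1→C gives 7>0; P2→R gives 10>4]
(A,Q): not NE [P1→C gives 9>4; P2→R gives 10>8]
(A,R): NE
(B,P): not NE [P1→C gives 7>5; P2→Q gives 6>4]
(B,Q): not NE [P1→C gives 9>0]
(B,R): not NE [P1→D gives 6>2; P2→Q gives 6>0]
(C,P): not NE [P2→R gives 11>4]
(C,Q): not NE [P2→R gives 11>9]
(C,R): not NE [P1→D gives 6>5]
(D,P): not NE [P1→C gives 7>2]
(D,Q): not NE [P1→C gives 9>8; P2→P gives 7>4]
(D,R): not NE [P2→P gives 7>2]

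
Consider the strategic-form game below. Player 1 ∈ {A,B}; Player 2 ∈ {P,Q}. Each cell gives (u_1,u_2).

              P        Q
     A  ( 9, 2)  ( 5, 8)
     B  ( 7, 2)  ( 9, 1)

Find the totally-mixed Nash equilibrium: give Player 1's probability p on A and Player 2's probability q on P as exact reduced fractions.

P1 mixes 1/7 on A; P2 mixes 2/3 on P

P1 indiff ⇒ q·9+(1-q)·5 = q·7+(1-q)·9 ⇒ q(2) = (1-q)(4) ⇒ q = 2/3
P2 indiff ⇒ p·2+(1-p)·2 = p·8+(1-p)·1 ⇒ p(-6) = (1-p)(-1) ⇒ p = 1/7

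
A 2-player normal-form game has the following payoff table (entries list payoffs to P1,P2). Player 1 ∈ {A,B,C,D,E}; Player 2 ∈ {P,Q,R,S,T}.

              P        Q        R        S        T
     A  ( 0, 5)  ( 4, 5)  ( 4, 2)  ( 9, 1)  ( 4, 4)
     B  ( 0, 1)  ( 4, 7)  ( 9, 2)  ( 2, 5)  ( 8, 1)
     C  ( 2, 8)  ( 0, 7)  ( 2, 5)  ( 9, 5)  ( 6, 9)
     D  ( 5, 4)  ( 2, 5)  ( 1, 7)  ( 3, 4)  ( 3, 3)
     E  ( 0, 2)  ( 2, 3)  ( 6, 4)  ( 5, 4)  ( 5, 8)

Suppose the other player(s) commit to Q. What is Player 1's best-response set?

argmax u_1 = {A,B}

u_1(A vs Q) = 4
u_1(B vs Q) = 4
u_1(C vs Q) = 0
u_1(D vs Q) = 2
u_1(E vs Q) = 2
max payoff 4 at {A,B}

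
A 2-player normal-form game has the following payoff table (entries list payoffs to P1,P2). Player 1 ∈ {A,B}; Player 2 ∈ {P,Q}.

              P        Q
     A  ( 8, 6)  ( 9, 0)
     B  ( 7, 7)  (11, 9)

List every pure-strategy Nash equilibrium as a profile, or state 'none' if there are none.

NE set: (A,P), (B,Q)

(A,P): NE
(A,Q): not NE [P1→B gives 11>9; P2→P gives 6>0]
(B,P): not NE [P1→A gives 8>7; P2→Q gives 9>7]
(B,Q): NE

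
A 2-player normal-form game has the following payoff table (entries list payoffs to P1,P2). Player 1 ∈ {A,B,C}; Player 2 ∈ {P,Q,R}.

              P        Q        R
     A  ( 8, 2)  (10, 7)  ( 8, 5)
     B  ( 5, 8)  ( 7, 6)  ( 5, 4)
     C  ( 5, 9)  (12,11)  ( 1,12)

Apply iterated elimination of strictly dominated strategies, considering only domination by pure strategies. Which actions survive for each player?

P1 drop B (A beats it: P:8>5 Q:10>7 R:8>5)
P2 drop P (Q beats it: A:7>2 C:11>9)
P1→{A,C} P2→{Q,R}

Remaining: P1:{A,C} P2:{Q,R}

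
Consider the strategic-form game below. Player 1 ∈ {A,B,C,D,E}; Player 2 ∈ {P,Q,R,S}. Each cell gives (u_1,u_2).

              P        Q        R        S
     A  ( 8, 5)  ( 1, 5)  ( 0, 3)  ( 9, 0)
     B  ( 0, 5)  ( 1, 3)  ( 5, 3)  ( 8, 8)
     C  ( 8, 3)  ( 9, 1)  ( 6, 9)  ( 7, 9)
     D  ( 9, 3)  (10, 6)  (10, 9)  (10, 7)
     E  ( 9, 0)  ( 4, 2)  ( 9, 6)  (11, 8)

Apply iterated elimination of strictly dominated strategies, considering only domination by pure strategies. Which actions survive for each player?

P1 drop A (D beats it: P:9>8 Q:10>1 R:10>0 S:10>9)
P1 drop B (D beats it: P:9>0 Q:10>1 R:10>5 S:10>8)
P1 drop C (D beats it: P:9>8 Q:10>9 R:10>6 S:10>7)
P2 drop P (Q beats it: D:6>3 E:2>0)
P2 drop Q (R beats it: D:9>6 E:6>2)
P1→{D,E} P2→{R,S}

Remaining: P1:{D,E} P2:{R,S}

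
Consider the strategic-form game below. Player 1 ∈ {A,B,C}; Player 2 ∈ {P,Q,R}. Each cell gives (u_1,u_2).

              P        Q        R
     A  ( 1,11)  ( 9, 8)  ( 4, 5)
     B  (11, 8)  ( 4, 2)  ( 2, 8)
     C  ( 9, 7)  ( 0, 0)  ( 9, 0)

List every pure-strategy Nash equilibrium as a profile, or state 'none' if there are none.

PSNE = {(B,P)}

(A,P): not NE [P1→B gives 11>1]
(A,Q): not NE [P2→P gives 11>8]
(A,R): not NE [P1→C gives 9>4; P2→P gives 11>5]
(B,P): NE
(B,Q): not NE [P1→A gives 9>4; P2→R gives 8>2]
(B,R): not NE [P1→C gives 9>2]
(C,P): not NE [P1→B gives 11>9]
(C,Q): not NE [P1→A gives 9>0; P2→P gives 7>0]
(C,R): not NE [P2→P gives 7>0]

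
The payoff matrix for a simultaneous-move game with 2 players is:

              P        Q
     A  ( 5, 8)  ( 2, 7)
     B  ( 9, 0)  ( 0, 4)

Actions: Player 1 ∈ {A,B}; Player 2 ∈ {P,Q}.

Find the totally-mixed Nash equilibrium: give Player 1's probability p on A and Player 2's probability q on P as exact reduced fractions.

P1 indiff ⇒ q·5+(1-q)·2 = q·9+(1-q)·0 ⇒ q(-4) = (1-q)(-2) ⇒ q = 1/3
P2 indiff ⇒ p·8+(1-p)·0 = p·7+(1-p)·4 ⇒ p(1) = (1-p)(4) ⇒ p = 4/5

(p,q) = (4/5, 1/3)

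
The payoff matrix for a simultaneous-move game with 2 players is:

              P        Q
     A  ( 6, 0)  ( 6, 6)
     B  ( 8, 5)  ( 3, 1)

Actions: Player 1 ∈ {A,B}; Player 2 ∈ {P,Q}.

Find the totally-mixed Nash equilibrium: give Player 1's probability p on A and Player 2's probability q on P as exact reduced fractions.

P1 indiff ⇒ q·6+(1-q)·6 = q·8+(1-q)·3 ⇒ q(-2) = (1-q)(-3) ⇒ q = 3/5
P2 indiff ⇒ p·0+(1-p)·5 = p·6+(1-p)·1 ⇒ p(-6) = (1-p)(-4) ⇒ p = 2/5

P1 mixes 2/5 on A; P2 mixes 3/5 on P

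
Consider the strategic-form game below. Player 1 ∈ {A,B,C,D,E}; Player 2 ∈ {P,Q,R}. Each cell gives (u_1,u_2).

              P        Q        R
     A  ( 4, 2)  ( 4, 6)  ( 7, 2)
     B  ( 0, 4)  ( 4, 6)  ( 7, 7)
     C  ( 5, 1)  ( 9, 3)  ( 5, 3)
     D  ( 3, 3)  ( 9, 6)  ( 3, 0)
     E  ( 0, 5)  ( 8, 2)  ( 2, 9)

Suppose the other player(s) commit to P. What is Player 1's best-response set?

u_1(A vs P) = 4
u_1(B vs P) = 0
u_1(C vs P) = 5
u_1(D vs P) = 3
u_1(E vs P) = 0
max payoff 5 at {C}

argmax u_1 = {C}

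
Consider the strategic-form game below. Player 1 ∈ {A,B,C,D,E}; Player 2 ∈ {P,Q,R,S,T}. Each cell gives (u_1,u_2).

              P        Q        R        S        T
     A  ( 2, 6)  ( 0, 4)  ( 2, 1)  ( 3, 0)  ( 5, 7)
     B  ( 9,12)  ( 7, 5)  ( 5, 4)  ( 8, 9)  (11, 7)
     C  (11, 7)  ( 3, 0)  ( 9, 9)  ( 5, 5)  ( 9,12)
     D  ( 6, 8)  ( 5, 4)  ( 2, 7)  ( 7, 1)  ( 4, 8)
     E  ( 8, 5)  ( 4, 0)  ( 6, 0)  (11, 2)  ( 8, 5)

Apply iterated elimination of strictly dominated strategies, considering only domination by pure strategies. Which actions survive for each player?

P1 drop A (B beats it: P:9>2 Q:7>0 R:5>2 S:8>3 T:11>5)
P1 drop D (B beats it: P:9>6 Q:7>5 R:5>2 S:8>7 T:11>4)
P2 drop Q (P beats it: B:12>5 C:7>0 E:5>0)
P2 drop R (T beats it: B:7>4 C:12>9 E:5>0)
P2 drop S (P beats it: B:12>9 C:7>5 E:5>2)
P1 drop E (B beats it: P:9>8 T:11>8)
P1→{B,C} P2→{P,T}

Remaining: P1:{B,C} P2:{P,T}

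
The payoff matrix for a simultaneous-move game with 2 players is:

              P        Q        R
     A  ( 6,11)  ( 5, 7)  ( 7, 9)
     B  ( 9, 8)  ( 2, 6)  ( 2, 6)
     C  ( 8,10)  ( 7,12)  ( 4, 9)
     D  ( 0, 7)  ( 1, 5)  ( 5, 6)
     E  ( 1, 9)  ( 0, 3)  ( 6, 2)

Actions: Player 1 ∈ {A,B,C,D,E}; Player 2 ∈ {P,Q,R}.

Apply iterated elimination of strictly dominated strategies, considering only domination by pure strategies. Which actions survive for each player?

Survivors P1:{B,C} P2:{P,Q}

P1 drop D (A beats it: P:6>0 Q:5>1 R:7>5)
P1 drop E (A beats it: P:6>1 Q:5>0 R:7>6)
P2 drop R (P beats it: A:11>9 B:8>6 C:10>9)
P1 drop A (C beats it: P:8>6 Q:7>5)
P1→{B,C} P2→{P,Q}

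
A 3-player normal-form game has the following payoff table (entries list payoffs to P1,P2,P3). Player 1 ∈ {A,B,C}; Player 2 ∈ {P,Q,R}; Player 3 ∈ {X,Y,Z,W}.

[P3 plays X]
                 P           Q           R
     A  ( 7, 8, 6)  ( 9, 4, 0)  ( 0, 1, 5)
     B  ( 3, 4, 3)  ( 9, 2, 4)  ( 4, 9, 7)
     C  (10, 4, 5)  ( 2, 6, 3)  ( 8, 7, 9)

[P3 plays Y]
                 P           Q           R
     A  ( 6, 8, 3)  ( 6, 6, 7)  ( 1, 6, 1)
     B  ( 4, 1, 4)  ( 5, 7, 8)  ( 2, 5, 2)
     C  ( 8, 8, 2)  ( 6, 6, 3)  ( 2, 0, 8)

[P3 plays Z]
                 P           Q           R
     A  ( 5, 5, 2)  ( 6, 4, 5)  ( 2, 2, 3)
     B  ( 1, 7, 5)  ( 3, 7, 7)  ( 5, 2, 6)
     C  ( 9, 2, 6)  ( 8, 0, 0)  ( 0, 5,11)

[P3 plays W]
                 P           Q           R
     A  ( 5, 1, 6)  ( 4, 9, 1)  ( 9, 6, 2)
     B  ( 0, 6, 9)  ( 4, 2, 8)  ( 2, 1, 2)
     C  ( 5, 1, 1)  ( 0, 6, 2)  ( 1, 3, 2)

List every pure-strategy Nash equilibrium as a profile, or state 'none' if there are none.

(A,P,X): not NE [P1→C gives 10>7]
(A,P,Y): not NE [P1→C gives 8>6; P3→W gives 6>3]
(A,P,Z): not NE [P1→C gives 9>5; P3→W gives 6>2]
(A,P,W): not NE [P2→Q gives 9>1]
(A,Q,X): not NE [P2→P gives 8>4; P3→Y gives 7>0]
(A,Q,Y): not NE [P2→P gives 8>6]
(A,Q,Z): not NE [P1→C gives 8>6; P2→P gives 5>4; P3→Y gives 7>5]
(A,Q,W): not NE [P3→Y gives 7>1]
(A,R,X): not NE [P1→C gives 8>0; P2→P gives 8>1]
(A,R,Y): not NE [P1→C gives 2>1; P2→P gives 8>6; P3→X gives 5>1]
(A,R,Z): not NE [P1→B gives 5>2; P2→P gives 5>2; P3→X gives 5>3]
(A,R,W): not NE [P2→Q gives 9>6; P3→X gives 5>2]
(B,P,X): not NE [P1→C gives 10>3; P2→R gives 9>4; P3→W gives 9>3]
(B,P,Y): not NE [P1→C gives 8>4; P2→Q gives 7>1; P3→W gives 9>4]
(B,P,Z): not NE [P1→C gives 9>1; P3→W gives 9>5]
(B,P,W): not NE [P1→C gives 5>0]
(B,Q,X): not NE [P2→R gives 9>2; P3→W gives 8>4]
(B,Q,Y): not NE [P1→C gives 6>5]
(B,Q,Z): not NE [P1→C gives 8>3; P3→W gives 8>7]
(B,Q,W): not NE [P2→P gives 6>2]
(B,R,X): not NE [P1→C gives 8>4]
(B,R,Y): not NE [P2→Q gives 7>5; P3→X gives 7>2]
(B,R,Z): not NE [P2→Q gives 7>2; P3→X gives 7>6]
(B,R,W): not NE [P1→A gives 9>2; P2→P gives 6>1; P3→X gives 7>2]
(C,P,X): not NE [P2→R gives 7>4; P3→Z gives 6>5]
(C,P,Y): not NE [P3→Z gives 6>2]
(C,P,Z): not NE [P2→R gives 5>2]
(C,P,W): not NE [P2→Q gives 6>1; P3→Z gives 6>1]
(C,Q,X): not NE [P1→B gives 9>2; P2→R gives 7>6]
(C,Q,Y): not NE [P2→P gives 8>6]
(C,Q,Z): not NE [P2→R gives 5>0; P3→Y gives 3>0]
(C,Q,W): not NE [P1→B gives 4>0; P3→Y gives 3>2]
(C,R,X): not NE [P3→Z gives 11>9]
(C,R,Y): not NE [P2→P gives 8>0; P3→Z gives 11>8]
(C,R,Z): not NE [P1→B gives 5>0]
(C,R,W): not NE [P1→A gives 9>1; P2→Q gives 6>3; P3→Z gives 11>2]

Equilibria: none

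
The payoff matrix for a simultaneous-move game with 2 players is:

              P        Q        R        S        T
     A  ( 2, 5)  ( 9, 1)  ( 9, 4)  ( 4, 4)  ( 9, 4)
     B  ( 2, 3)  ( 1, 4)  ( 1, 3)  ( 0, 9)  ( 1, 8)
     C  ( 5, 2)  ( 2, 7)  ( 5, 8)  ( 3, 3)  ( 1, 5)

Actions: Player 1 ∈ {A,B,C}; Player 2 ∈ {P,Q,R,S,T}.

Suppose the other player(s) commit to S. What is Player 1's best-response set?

u_1(A vs S) = 4
u_1(B vs S) = 0
u_1(C vs S) = 3
max payoff 4 at {A}

P1 best: {A}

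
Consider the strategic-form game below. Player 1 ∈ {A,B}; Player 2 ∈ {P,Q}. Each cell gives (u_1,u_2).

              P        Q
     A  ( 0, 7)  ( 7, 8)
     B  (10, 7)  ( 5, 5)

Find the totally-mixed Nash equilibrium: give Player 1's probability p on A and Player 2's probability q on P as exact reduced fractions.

(p,q) = (2/3, 1/6)

P1 indiff ⇒ q·0+(1-q)·7 = q·10+(1-q)·5 ⇒ q(-10) = (1-q)(-2) ⇒ q = 1/6
P2 indiff ⇒ p·7+(1-p)·7 = p·8+(1-p)·5 ⇒ p(-1) = (1-p)(-2) ⇒ p = 2/3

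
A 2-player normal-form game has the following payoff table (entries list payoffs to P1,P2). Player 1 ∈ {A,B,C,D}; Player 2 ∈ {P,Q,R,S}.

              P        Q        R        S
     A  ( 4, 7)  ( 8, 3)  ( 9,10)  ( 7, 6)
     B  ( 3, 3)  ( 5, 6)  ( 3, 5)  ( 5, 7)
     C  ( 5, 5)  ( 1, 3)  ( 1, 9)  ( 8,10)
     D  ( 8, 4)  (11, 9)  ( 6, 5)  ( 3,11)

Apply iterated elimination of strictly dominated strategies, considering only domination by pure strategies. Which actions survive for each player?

P1 drop B (A beats it: P:4>3 Q:8>5 R:9>3 S:7>5)
P2 drop P (R beats it: A:10>7 C:9>5 D:5>4)
P2 drop Q (S beats it: A:6>3 C:10>3 D:11>9)
P1 drop D (A beats it: R:9>6 S:7>3)
P1→{A,C} P2→{R,S}

IESDS → P1:{A,C} P2:{R,S}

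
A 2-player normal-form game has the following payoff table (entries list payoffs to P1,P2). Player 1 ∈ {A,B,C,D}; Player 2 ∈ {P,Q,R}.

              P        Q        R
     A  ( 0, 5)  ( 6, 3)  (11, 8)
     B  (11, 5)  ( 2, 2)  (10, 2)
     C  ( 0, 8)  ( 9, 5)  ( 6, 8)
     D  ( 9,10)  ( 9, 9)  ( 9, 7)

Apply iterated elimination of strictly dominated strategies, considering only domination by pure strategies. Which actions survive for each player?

P2 drop Q (P beats it: A:5>3 B:5>2 C:8>5 D:10>9)
P1 drop C (B beats it: P:11>0 R:10>6)
P1 drop D (B beats it: P:11>9 R:10>9)
P1→{A,B} P2→{P,R}

IESDS → P1:{A,B} P2:{P,R}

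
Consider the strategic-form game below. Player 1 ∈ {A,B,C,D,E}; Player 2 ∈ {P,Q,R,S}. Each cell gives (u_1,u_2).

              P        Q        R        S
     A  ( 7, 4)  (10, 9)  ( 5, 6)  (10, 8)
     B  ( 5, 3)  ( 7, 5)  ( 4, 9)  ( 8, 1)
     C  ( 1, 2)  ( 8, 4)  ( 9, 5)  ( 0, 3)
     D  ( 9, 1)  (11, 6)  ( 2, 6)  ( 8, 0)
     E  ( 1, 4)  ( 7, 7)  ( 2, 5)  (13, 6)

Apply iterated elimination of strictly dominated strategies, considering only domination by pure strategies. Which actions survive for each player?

IESDS → P1:{A,C,D} P2:{Q,R}

P1 drop B (A beats it: P:7>5 Q:10>7 R:5>4 S:10>8)
P2 drop P (Q beats it: A:9>4 C:4>2 D:6>1 E:7>4)
P2 drop S (Q beats it: A:9>8 C:4>3 D:6>0 E:7>6)
P1 drop E (A beats it: Q:10>7 R:5>2)
P1→{A,C,D} P2→{Q,R}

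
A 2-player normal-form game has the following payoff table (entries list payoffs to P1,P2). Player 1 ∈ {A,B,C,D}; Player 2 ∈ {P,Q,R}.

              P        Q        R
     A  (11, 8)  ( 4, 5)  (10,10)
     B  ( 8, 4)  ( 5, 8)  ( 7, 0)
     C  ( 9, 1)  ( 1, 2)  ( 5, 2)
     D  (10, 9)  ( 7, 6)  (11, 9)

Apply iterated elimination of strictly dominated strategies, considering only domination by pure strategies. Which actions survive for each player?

P1 drop B (D beats it: P:10>8 Q:7>5 R:11>7)
P1 drop C (A beats it: P:11>9 Q:4>1 R:10>5)
P2 drop Q (P beats it: A:8>5 D:9>6)
P1→{A,D} P2→{P,R}

Remaining: P1:{A,D} P2:{P,R}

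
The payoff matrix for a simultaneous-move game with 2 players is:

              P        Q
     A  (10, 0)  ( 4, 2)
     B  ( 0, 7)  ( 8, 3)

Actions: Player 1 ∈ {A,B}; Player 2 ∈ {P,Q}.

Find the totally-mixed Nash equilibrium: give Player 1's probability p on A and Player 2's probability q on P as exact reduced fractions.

p=2/3, q=2/7

P1 indiff ⇒ q·10+(1-q)·4 = q·0+(1-q)·8 ⇒ q(10) = (1-q)(4) ⇒ q = 2/7
P2 indiff ⇒ p·0+(1-p)·7 = p·2+(1-p)·3 ⇒ p(-2) = (1-p)(-4) ⇒ p = 2/3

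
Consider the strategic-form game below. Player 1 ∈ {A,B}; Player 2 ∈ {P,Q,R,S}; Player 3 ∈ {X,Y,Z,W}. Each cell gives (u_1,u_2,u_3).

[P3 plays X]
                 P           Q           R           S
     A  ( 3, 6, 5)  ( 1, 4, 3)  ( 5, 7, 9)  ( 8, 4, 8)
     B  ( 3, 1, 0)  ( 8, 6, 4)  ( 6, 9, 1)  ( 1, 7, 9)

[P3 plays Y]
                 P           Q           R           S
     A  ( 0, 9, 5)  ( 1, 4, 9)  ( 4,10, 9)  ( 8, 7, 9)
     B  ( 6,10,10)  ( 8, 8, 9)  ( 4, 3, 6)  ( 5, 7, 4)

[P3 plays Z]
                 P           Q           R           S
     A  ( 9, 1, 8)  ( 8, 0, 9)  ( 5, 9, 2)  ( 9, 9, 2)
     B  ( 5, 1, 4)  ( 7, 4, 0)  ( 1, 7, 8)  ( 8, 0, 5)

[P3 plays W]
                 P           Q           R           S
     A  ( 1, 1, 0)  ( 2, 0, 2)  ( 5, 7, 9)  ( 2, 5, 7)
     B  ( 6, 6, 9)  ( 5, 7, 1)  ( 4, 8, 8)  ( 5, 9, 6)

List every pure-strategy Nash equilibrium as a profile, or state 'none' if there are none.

NE set: (A,R,Y), (A,R,W), (B,P,Y)

(A,P,X): not NE [P2→R gives 7>6; P3→Z gives 8>5]
(A,P,Y): not NE [P1→B gives 6>0; P2→R gives 10>9; P3→Z gives 8>5]
(A,P,Z): not NE [P2→S gives 9>1]
(A,P,W): not NE [P1→B gives 6>1; P2→R gives 7>1; P3→Z gives 8>0]
(A,Q,X): not NE [P1→B gives 8>1; P2→R gives 7>4; P3→Z gives 9>3]
(A,Q,Y): not NE [P1→B gives 8>1; P2→R gives 10>4]
(A,Q,Z): not NE [P2→S gives 9>0]
(A,Q,W): not NE [P1→B gives 5>2; P2→R gives 7>0; P3→Z gives 9>2]
(A,R,X): not NE [P1→B gives 6>5]
(A,R,Y): NE
(A,R,Z): not NE [P3→W gives 9>2]
(A,R,W): NE
(A,S,X): not NE [P2→R gives 7>4; P3→Y gives 9>8]
(A,S,Y): not NE [P2→R gives 10>7]
(A,S,Z): not NE [P3→Y gives 9>2]
(A,S,W): not NE [P1→B gives 5>2; P2→R gives 7>5; P3→Y gives 9>7]
(B,P,X): not NE [P2→R gives 9>1; P3→Y gives 10>0]
(B,P,Y): NE
(B,P,Z): not NE [P1→A gives 9>5; P2→R gives 7>1; P3→Y gives 10>4]
(B,P,W): not NE [P2→S gives 9>6; P3→Y gives 10>9]
(B,Q,X): not NE [P2→R gives 9>6; P3→Y gives 9>4]
(B,Q,Y): not NE [P2→P gives 10>8]
(B,Q,Z): not NE [P1→A gives 8>7; P2→R gives 7>4; P3→Y gives 9>0]
(B,Q,W): not NE [P2→S gives 9>7; P3→Y gives 9>1]
(B,R,X): not NE [P3→W gives 8>1]
(B,R,Y): not NE [P2→P gives 10>3; P3→W gives 8>6]
(B,R,Z): not NE [P1→A gives 5>1]
(B,R,W): not NE [P1→A gives 5>4; P2→S gives 9>8]
(B,S,X): not NE [P1→A gives 8>1; P2→R gives 9>7]
(B,S,Y): not NE [P1→A gives 8>5; P2→P gives 10>7; P3→X gives 9>4]
(B,S,Z): not NE [P1→A gives 9>8; P2→R gives 7>0; P3→X gives 9>5]
(B,S,W): not NE [P3→X gives 9>6]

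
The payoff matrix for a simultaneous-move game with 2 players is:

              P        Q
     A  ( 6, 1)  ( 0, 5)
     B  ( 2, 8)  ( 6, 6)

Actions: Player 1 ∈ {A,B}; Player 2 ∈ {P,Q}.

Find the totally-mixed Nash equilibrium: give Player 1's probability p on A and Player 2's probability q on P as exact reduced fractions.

P1 indiff ⇒ q·6+(1-q)·0 = q·2+(1-q)·6 ⇒ q(4) = (1-q)(6) ⇒ q = 3/5
P2 indiff ⇒ p·1+(1-p)·8 = p·5+(1-p)·6 ⇒ p(-4) = (1-p)(-2) ⇒ p = 1/3

p=1/3, q=3/5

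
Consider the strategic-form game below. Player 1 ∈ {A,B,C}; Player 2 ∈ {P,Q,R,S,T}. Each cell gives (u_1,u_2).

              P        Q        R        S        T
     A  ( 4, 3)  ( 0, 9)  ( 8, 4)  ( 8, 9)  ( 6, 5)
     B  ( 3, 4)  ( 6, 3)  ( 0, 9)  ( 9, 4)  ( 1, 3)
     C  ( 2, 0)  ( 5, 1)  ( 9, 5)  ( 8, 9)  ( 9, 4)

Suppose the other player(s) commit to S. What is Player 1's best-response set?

BR_1 = {B}

u_1(A vs S) = 8
u_1(B vs S) = 9
u_1(C vs S) = 8
max payoff 9 at {B}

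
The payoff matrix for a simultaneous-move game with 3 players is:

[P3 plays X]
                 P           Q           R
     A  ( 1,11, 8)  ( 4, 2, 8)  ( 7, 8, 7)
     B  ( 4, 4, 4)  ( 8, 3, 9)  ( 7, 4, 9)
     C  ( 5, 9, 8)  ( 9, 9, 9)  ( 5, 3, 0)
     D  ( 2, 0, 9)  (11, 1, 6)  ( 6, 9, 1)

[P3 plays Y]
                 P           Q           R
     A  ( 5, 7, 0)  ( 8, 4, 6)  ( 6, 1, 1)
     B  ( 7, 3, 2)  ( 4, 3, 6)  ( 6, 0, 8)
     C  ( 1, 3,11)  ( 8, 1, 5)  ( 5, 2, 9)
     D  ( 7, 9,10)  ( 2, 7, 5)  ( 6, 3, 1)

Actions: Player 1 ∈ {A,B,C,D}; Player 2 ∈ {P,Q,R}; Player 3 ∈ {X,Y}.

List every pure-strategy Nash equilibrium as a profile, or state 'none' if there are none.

(A,P,X): not NE [P1→C gives 5>1]
(A,P,Y): not NE [P1→D gives 7>5; P3→X gives 8>0]
(A,Q,X): not NE [P1→D gives 11>4; P2→P gives 11>2]
(A,Q,Y): not NE [P2→P gives 7>4; P3→X gives 8>6]
(A,R,X): not NE [P2→P gives 11>8]
(A,R,Y): not NE [P2→P gives 7>1; P3→X gives 7>1]
(B,P,X): not NE [P1→C gives 5>4]
(B,P,Y): not NE [P3→X gives 4>2]
(B,Q,X): not NE [P1→D gives 11>8; P2→R gives 4>3]
(B,Q,Y): not NE [P1→C gives 8>4; P3→X gives 9>6]
(B,R,X): NE
(B,R,Y): not NE [P2→Q gives 3>0; P3→X gives 9>8]
(C,P,X): not NE [P3→Y gives 11>8]
(C,P,Y): not NE [P1→D gives 7>1]
(C,Q,X): not NE [P1→D gives 11>9]
(C,Q,Y): not NE [P2→P gives 3>1; P3→X gives 9>5]
(C,R,X): not NE [P1→B gives 7>5; P2→Q gives 9>3; P3→Y gives 9>0]
(C,R,Y): not NE [P1→D gives 6>5; P2→P gives 3>2]
(D,P,X): not NE [P1→C gives 5>2; P2→R gives 9>0; P3→Y gives 10>9]
(D,P,Y): NE
(D,Q,X): not NE [P2→R gives 9>1]
(D,Q,Y): not NE [P1→C gives 8>2; P2→P gives 9>7; P3→X gives 6>5]
(D,R,X): not NE [P1→B gives 7>6]
(D,R,Y): not NE [P2→P gives 9>3]

Nash profiles: (B,R,X), (D,P,Y)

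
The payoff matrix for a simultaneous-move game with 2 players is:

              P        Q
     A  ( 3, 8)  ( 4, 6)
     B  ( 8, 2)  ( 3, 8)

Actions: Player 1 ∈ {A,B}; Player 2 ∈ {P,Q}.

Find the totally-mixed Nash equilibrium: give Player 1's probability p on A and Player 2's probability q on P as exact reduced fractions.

P1 mixes 3/4 on A; P2 mixes 1/6 on P

P1 indiff ⇒ q·3+(1-q)·4 = q·8+(1-q)·3 ⇒ q(-5) = (1-q)(-1) ⇒ q = 1/6
P2 indiff ⇒ p·8+(1-p)·2 = p·6+(1-p)·8 ⇒ p(2) = (1-p)(6) ⇒ p = 3/4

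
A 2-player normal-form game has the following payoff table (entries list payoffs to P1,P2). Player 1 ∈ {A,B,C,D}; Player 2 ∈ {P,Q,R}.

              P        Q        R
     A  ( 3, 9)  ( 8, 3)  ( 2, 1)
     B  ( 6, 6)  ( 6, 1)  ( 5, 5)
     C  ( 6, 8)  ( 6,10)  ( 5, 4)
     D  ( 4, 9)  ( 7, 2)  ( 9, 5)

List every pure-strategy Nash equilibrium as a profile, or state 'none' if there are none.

(A,P): not NE [P1→C gives 6>3]
(A,Q): not NE [P2→P gives 9>3]
(A,R): not NE [P1→D gives 9>2; P2→P gives 9>1]
(B,P): NE
(B,Q): not NE [P1→A gives 8>6; P2→P gives 6>1]
(B,R): not NE [P1→D gives 9>5; P2→P gives 6>5]
(C,P): not NE [P2→Q gives 10>8]
(C,Q): not NE [P1→A gives 8>6]
(C,R): not NE [P1→D gives 9>5; P2→Q gives 10>4]
(D,P): not NE [P1→C gives 6>4]
(D,Q): not NE [P1→A gives 8>7; P2→P gives 9>2]
(D,R): not NE [P2→P gives 9>5]

NE set: (B,P)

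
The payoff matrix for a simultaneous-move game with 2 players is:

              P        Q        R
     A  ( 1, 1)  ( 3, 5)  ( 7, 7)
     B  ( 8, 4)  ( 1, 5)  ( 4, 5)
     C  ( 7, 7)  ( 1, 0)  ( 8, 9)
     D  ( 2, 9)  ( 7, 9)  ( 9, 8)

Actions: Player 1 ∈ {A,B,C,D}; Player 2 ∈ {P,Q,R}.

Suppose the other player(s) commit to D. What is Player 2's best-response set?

argmax u_2 = {P,Q}

u_2(P vs D) = 9
u_2(Q vs D) = 9
u_2(R vs D) = 8
max payoff 9 at {P,Q}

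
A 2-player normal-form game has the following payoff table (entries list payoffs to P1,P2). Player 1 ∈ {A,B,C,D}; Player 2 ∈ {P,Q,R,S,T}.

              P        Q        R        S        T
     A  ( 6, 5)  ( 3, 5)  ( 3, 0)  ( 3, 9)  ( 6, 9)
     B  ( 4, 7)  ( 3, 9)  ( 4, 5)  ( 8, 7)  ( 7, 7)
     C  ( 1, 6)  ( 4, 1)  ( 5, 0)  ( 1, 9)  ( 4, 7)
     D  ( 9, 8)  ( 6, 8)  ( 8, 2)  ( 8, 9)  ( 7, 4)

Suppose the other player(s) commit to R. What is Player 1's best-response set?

u_1(A vs R) = 3
u_1(B vs R) = 4
u_1(C vs R) = 5
u_1(D vs R) = 8
max payoff 8 at {D}

argmax u_1 = {D}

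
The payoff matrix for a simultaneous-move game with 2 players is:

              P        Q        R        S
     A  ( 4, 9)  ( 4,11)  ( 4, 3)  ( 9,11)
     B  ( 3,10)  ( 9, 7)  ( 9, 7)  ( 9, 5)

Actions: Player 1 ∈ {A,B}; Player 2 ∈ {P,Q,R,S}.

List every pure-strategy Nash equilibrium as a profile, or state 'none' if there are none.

PSNE = {(A,S)}

(A,P): not NE [P2→S gives 11>9]
(A,Q): not NE [P1→B gives 9>4]
(A,R): not NE [P1→B gives 9>4; P2→S gives 11>3]
(A,S): NE
(B,P): not NE [P1→A gives 4>3]
(B,Q): not NE [P2→P gives 10>7]
(B,R): not NE [P2→P gives 10>7]
(B,S): not NE [P2→P gives 10>5]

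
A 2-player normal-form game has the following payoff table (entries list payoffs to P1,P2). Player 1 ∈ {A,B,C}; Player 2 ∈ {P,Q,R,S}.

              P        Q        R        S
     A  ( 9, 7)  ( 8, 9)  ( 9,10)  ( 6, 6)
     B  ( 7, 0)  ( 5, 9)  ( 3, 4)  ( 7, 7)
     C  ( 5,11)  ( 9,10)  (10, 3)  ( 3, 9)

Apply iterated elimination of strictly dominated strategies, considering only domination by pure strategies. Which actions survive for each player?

Remaining: P1:{A,C} P2:{P,Q,R}

P2 drop S (Q beats it: A:9>6 B:9>7 C:10>9)
P1 drop B (A beats it: P:9>7 Q:8>5 R:9>3)
P1→{A,C} P2→{P,Q,R}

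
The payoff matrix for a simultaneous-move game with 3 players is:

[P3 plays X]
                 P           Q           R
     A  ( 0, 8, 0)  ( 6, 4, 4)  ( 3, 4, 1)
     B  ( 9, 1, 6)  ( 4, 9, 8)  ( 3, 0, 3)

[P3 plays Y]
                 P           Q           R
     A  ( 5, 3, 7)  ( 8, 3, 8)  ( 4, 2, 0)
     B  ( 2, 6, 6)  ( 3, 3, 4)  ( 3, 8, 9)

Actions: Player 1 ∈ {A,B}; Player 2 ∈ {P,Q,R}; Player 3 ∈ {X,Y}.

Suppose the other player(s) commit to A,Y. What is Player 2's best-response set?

u_2(P vs A,Y) = 3
u_2(Q vs A,Y) = 3
u_2(R vs A,Y) = 2
max payoff 3 at {P,Q}

argmax u_2 = {P,Q}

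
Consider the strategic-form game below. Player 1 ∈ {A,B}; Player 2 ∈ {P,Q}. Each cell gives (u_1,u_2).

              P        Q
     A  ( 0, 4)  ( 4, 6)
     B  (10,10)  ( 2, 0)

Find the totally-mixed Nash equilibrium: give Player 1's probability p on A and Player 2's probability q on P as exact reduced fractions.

P1 indiff ⇒ q·0+(1-q)·4 = q·10+(1-q)·2 ⇒ q(-10) = (1-q)(-2) ⇒ q = 1/6
P2 indiff ⇒ p·4+(1-p)·10 = p·6+(1-p)·0 ⇒ p(-2) = (1-p)(-10) ⇒ p = 5/6

p=5/6, q=1/6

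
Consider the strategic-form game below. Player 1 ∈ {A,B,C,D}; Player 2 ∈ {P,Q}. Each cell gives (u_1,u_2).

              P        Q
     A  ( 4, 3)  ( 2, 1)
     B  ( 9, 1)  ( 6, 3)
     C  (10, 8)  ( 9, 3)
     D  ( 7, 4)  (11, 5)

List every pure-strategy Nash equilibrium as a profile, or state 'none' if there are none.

NE set: (C,P), (D,Q)

(A,P): not NE [P1→C gives 10>4]
(A,Q): not NE [P1→D gives 11>2; P2→P gives 3>1]
(B,P): not NE [P1→C gives 10>9; P2→Q gives 3>1]
(B,Q): not NE [P1→D gives 11>6]
(C,P): NE
(C,Q): not NE [P1→D gives 11>9; P2→P gives 8>3]
(D,P): not NE [P1→C gives 10>7; P2→Q gives 5>4]
(D,Q): NE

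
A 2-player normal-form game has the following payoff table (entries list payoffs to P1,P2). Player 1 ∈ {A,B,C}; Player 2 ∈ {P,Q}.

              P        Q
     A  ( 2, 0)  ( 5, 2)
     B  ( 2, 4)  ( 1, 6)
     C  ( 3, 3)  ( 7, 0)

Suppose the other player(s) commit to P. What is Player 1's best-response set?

u_1(A vs P) = 2
u_1(B vs P) = 2
u_1(C vs P) = 3
max payoff 3 at {C}

P1 best: {C}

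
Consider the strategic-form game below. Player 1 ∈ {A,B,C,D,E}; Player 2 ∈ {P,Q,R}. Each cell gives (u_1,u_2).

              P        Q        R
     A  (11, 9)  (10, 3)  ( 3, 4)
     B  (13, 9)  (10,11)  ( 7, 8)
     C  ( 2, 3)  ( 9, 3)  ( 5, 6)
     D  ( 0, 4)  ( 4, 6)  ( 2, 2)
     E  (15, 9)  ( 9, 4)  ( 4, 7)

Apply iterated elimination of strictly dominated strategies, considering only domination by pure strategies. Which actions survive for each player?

P1 drop C (B beats it: P:13>2 Q:10>9 R:7>5)
P1 drop D (A beats it: P:11>0 Q:10>4 R:3>2)
P2 drop R (P beats it: A:9>4 B:9>8 E:9>7)
P1→{A,B,E} P2→{P,Q}

IESDS → P1:{A,B,E} P2:{P,Q}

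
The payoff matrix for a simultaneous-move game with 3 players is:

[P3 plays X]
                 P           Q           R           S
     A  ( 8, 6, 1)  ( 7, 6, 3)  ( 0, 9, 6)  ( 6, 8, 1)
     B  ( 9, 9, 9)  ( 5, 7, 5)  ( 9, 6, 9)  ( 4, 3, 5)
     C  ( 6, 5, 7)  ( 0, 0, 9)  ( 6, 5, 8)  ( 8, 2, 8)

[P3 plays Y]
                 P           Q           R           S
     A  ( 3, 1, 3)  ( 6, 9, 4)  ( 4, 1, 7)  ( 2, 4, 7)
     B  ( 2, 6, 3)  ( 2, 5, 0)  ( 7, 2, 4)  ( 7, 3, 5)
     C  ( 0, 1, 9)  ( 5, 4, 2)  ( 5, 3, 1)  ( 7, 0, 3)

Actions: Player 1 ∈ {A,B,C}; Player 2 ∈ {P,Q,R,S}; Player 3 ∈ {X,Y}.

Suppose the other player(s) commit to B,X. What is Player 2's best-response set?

u_2(P vs B,X) = 9
u_2(Q vs B,X) = 7
u_2(R vs B,X) = 6
u_2(S vs B,X) = 3
max payoff 9 at {P}

BR_2 = {P}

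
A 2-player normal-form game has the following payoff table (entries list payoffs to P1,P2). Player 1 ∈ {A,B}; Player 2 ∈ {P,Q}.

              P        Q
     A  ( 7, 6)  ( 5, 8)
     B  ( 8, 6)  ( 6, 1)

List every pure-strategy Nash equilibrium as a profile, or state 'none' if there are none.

PSNE = {(B,P)}

(A,P): not NE [P1→B gives 8>7; P2→Q gives 8>6]
(A,Q): not NE [P1→B gives 6>5]
(B,P): NE
(B,Q): not NE [P2→P gives 6>1]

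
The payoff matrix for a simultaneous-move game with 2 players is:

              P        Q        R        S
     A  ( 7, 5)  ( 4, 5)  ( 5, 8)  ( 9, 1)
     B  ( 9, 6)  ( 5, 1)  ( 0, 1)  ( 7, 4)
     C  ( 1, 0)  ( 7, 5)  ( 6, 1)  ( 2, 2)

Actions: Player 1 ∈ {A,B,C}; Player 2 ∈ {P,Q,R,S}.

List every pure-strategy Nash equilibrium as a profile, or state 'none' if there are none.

(A,P): not NE [P1→B gives 9>7; P2→R gives 8>5]
(A,Q): not NE [P1→C gives 7>4; P2→R gives 8>5]
(A,R): not NE [P1→C gives 6>5]
(A,S): not NE [P2→R gives 8>1]
(B,P): NE
(B,Q): not NE [P1→C gives 7>5; P2→P gives 6>1]
(B,R): not NE [P1→C gives 6>0; P2→P gives 6>1]
(B,S): not NE [P1→A gives 9>7; P2→P gives 6>4]
(C,P): not NE [P1→B gives 9>1; P2→Q gives 5>0]
(C,Q): NE
(C,R): not NE [P2→Q gives 5>1]
(C,S): not NE [P1→A gives 9>2; P2→Q gives 5>2]

Nash profiles: (B,P), (C,Q)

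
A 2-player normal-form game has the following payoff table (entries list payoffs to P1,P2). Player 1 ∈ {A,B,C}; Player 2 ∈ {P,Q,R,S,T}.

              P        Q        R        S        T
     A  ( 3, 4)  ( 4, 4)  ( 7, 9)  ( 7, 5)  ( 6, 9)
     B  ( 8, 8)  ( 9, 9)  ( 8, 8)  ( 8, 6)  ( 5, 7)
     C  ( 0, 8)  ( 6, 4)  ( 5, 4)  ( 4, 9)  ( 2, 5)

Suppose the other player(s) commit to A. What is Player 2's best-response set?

BR_2 = {R,T}

u_2(P vs A) = 4
u_2(Q vs A) = 4
u_2(R vs A) = 9
u_2(S vs A) = 5
u_2(T vs A) = 9
max payoff 9 at {R,T}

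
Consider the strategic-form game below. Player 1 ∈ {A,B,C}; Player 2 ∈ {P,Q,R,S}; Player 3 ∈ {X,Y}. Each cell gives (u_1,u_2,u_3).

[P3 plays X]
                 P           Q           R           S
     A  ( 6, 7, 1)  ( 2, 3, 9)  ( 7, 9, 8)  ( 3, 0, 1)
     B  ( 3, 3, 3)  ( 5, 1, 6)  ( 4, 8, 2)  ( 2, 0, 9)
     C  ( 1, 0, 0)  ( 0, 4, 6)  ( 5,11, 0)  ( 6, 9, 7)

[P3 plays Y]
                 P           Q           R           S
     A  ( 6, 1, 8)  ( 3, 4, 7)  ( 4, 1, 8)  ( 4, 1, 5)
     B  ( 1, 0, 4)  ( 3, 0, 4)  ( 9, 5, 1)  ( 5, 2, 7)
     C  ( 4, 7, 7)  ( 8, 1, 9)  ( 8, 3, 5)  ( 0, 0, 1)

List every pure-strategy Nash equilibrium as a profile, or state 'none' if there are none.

(A,P,X): not NE [P2→R gives 9>7; P3→Y gives 8>1]
(A,P,Y): not NE [P2→Q gives 4>1]
(A,Q,X): not NE [P1→B gives 5>2; P2→R gives 9>3]
(A,Q,Y): not NE [P1→C gives 8>3; P3→X gives 9>7]
(A,R,X): NE
(A,R,Y): not NE [P1→B gives 9>4; P2→Q gives 4>1]
(A,S,X): not NE [P1→C gives 6>3; P2→R gives 9>0; P3→Y gives 5>1]
(A,S,Y): not NE [P1→B gives 5>4; P2→Q gives 4>1]
(B,P,X): not NE [P1→A gives 6>3; P2→R gives 8>3; P3→Y gives 4>3]
(B,P,Y): not NE [P1→A gives 6>1; P2→R gives 5>0]
(B,Q,X): not NE [P2→R gives 8>1]
(B,Q,Y): not NE [P1→C gives 8>3; P2→R gives 5>0; P3→X gives 6>4]
(B,R,X): not NE [P1→A gives 7>4]
(B,R,Y): not NE [P3→X gives 2>1]
(B,S,X): not NE [P1→C gives 6>2; P2→R gives 8>0]
(B,S,Y): not NE [P2→R gives 5>2; P3→X gives 9>7]
(C,P,X): not NE [P1→A gives 6>1; P2→R gives 11>0; P3→Y gives 7>0]
(C,P,Y): not NE [P1→A gives 6>4]
(C,Q,X): not NE [P1→B gives 5>0; P2→R gives 11>4; P3→Y gives 9>6]
(C,Q,Y): not NE [P2→P gives 7>1]
(C,R,X): not NE [P1→A gives 7>5; P3→Y gives 5>0]
(C,R,Y): not NE [P1→B gives 9>8; P2→P gives 7>3]
(C,S,X): not NE [P2→R gives 11>9]
(C,S,Y): not NE [P1→B gives 5>0; P2→P gives 7>0; P3→X gives 7>1]

PSNE = {(A,R,X)}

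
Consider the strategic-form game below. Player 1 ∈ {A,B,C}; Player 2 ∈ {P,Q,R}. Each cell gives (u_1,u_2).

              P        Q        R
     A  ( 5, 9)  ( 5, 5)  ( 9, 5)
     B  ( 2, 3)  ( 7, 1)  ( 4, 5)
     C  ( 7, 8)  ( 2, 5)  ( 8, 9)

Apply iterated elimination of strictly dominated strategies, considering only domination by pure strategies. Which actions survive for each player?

P2 drop Q (P beats it: A:9>5 B:3>1 C:8>5)
P1 drop B (A beats it: P:5>2 R:9>4)
P1→{A,C} P2→{P,R}

Remaining: P1:{A,C} P2:{P,R}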